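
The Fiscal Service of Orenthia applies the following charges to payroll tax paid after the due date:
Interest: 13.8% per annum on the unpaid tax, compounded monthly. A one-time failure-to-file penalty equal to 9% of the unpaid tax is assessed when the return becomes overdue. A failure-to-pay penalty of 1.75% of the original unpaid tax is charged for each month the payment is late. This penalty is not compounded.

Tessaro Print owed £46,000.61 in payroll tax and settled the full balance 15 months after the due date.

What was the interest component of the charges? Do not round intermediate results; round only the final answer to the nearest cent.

Interest (13.8%/yr ÷ 12 = 1.15%/month): £46,000.61 × ((1 + 0.0115)^15 − 1) = £8,606.8401…

£8,606.84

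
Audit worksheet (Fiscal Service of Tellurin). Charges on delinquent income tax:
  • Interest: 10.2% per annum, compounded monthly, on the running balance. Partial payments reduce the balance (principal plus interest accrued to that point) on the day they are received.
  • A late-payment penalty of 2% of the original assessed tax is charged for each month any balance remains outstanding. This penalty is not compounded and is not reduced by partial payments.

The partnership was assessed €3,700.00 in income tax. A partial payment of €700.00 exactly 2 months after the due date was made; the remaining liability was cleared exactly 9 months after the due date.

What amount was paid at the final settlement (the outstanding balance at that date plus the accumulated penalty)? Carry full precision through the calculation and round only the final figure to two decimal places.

Monthly rate = 10.2% ÷ 12 = 0.85%
Balance at month 2: €3,700.0000 × (1 + 0.0085)^2 = €3,763.1673…
After €700.00 payment: €3,763.1673… − €700.00 = €3,063.1673…
Balance at month 9: €3,063.1673… × (1 + 0.0085)^7 = €3,250.1398…
Penalty: 9 × 2% × €3,700.00 = €666.00
Final settlement = outstanding balance + penalty = €3,250.1398… + €666.00 = €3,916.14

€3,916.14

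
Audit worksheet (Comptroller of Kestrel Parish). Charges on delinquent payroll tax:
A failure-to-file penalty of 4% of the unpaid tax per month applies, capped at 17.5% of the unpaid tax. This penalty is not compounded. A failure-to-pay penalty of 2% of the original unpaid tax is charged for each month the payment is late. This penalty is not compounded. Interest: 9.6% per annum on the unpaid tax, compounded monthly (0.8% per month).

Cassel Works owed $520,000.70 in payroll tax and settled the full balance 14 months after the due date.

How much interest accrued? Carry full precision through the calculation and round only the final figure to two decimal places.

Interest: $520,000.70 × ((1 + 0.008)^14 − 1) = $520,000.70 × 0.1180145… = $61,367.6405…

$61,367.64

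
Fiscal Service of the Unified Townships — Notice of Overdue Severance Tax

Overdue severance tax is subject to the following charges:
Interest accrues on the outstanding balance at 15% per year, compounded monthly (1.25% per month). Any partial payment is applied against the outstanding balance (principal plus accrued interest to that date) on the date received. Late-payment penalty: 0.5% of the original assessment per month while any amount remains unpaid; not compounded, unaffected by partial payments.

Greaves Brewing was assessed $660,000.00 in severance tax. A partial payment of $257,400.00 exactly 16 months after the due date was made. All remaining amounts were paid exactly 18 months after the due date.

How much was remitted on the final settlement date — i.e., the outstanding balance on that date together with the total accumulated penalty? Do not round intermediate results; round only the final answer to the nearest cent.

$620,905.86

Balance at month 16: $660,000.0000 × (1 + 0.0125)^16 = $805,127.1015…
After $257,400.00 payment: $805,127.1015… − $257,400.00 = $547,727.1015…
Balance at month 18: $547,727.1015… × (1 + 0.0125)^2 = $561,505.8614…
Penalty: 18 × 0.5% × $660,000.00 = $59,400.00
Final settlement = outstanding balance + penalty = $561,505.8614… + $59,400.00 = $620,905.86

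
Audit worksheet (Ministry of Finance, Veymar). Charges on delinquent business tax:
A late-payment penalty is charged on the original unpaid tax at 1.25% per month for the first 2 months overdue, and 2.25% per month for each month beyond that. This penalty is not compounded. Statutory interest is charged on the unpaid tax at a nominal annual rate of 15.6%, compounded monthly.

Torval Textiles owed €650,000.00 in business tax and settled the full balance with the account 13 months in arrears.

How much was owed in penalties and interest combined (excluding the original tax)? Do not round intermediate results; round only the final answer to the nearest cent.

€295,965.31

Penalty, months 1–2: 2 × 1.25% × €650,000.00 = €16,250.00
Penalty, months 3–13: 11 × 2.25% × €650,000.00 = €160,875.00
Interest (15.6%/yr ÷ 12 = 1.3%/month): €650,000.00 × ((1 + 0.013)^13 − 1) = €118,840.3121…
Penalties + interest = €177,125.0000 + €118,840.3121… = €295,965.31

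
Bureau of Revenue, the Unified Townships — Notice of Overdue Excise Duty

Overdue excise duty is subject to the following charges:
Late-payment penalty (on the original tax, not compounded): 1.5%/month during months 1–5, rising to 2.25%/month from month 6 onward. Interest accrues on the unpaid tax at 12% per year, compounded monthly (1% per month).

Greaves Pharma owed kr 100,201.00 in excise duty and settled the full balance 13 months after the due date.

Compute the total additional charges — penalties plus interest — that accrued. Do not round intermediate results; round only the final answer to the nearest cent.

kr 39,388.34

Penalty, months 1–5: 5 × 1.5% × kr 100,201.00 = kr 7,515.08…
Penalty, months 6–13: 8 × 2.25% × kr 100,201.00 = kr 18,036.18
Interest: kr 100,201.00 × ((1 + 0.01)^13 − 1) = kr 100,201.00 × 0.1380933… = kr 13,837.0848…
Penalties + interest = kr 25,551.2550 + kr 13,837.0848… = kr 39,388.34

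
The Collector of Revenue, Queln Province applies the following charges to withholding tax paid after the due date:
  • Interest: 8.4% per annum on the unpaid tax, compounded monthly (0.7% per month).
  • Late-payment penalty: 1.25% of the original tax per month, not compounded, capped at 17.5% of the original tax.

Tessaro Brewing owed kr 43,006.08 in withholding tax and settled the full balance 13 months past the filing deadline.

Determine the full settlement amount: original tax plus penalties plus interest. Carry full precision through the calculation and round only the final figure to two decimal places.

Penalty: 13 × 1.25% × kr 43,006.08 = kr 6,988.49… (below the 17.5% cap of kr 7,526.06…)
Interest: kr 43,006.08 × ((1 + 0.007)^13 − 1) = kr 43,006.08 × 0.0949218… = kr 4,082.2161…
Total = kr 43,006.08 + kr 6,988.4880 + kr 4,082.2161… = kr 54,076.78

kr 54,076.78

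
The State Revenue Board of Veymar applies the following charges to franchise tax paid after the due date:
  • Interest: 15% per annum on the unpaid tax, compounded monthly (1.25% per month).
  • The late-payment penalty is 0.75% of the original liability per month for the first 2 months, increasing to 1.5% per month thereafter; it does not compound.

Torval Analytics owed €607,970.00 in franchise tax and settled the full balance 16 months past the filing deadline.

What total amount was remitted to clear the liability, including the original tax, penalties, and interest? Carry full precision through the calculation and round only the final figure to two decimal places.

Penalty, months 1–2: 2 × 0.75% × €607,970.00 = €9,119.55
Penalty, months 3–16: 14 × 1.5% × €607,970.00 = €127,673.70
Interest: €607,970.00 × ((1 + 0.0125)^16 − 1) = €607,970.00 × 0.2198895… = €133,686.2483…
Total = €607,970.00 + €136,793.2500 + €133,686.2483… = €878,449.50

€878,449.50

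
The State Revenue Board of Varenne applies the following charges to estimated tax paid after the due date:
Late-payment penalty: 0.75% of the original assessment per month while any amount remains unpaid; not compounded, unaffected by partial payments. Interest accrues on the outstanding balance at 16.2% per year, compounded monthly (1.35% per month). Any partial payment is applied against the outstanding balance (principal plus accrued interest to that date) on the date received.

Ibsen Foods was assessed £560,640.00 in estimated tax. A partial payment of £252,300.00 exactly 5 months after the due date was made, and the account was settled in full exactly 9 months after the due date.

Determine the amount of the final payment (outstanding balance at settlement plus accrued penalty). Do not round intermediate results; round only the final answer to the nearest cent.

£404,194.98

Balance at month 5: £560,640.0000 × (1 + 0.0135)^5 = £599,518.8536…
After £252,300.00 payment: £599,518.8536… − £252,300.00 = £347,218.8536…
Balance at month 9: £347,218.8536… × (1 + 0.0135)^4 = £366,351.7842…
Penalty: 9 × 0.75% × £560,640.00 = £37,843.20
Final settlement = outstanding balance + penalty = £366,351.7842… + £37,843.20 = £404,194.98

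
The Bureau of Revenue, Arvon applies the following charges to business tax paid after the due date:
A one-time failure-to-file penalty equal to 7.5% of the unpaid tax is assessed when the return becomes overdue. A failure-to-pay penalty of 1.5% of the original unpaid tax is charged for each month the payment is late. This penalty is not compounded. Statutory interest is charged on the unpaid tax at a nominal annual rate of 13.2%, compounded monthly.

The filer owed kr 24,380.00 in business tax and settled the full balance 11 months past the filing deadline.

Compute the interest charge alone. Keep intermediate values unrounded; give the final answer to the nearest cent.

kr 3,117.70

Interest (13.2%/yr ÷ 12 = 1.1%/month): kr 24,380.00 × ((1 + 0.011)^11 − 1) = kr 3,117.7027…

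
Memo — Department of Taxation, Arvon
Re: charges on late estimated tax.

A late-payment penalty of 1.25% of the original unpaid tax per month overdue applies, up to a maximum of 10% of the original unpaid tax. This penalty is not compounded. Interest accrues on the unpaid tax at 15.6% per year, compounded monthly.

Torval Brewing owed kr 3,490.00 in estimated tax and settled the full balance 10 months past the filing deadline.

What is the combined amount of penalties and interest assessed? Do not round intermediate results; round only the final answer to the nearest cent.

kr 830.18

Penalty (uncapped): 10 × 1.25% × kr 3,490.00 = kr 436.25; cap = 10% × kr 3,490.00 = kr 349.00 → penalty = kr 349.00
Interest (15.6%/yr ÷ 12 = 1.3%/month): kr 3,490.00 × ((1 + 0.013)^10 − 1) = kr 481.1828…
Penalties + interest = kr 349.0000 + kr 481.1828… = kr 830.18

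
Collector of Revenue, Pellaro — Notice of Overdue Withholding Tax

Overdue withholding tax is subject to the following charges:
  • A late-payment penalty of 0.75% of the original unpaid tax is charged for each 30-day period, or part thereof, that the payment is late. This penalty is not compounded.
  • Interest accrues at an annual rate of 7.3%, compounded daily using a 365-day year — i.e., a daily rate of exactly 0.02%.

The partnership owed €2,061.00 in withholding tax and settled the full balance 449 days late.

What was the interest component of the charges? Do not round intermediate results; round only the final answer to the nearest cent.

Interest: €2,061.00 × ((1 + 0.0002)^449 − 1) = €2,061.00 × 0.09394565… = €193.6220…

€193.62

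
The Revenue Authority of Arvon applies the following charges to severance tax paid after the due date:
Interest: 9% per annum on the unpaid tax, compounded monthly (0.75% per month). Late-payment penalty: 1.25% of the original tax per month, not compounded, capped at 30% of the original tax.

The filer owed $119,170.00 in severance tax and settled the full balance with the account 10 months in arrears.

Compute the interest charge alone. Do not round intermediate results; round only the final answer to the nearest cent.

Interest: $119,170.00 × ((1 + 0.0075)^10 − 1) = $119,170.00 × 0.0775825… = $9,245.5119…

$9,245.51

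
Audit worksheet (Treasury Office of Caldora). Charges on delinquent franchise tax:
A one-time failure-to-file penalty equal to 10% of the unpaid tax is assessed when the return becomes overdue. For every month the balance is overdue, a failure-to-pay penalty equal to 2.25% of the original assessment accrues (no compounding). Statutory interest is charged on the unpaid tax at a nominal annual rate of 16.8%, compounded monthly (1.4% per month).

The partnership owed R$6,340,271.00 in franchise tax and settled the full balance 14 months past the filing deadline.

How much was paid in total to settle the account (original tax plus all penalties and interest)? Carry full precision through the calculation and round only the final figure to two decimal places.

R$10,333,845.20

Failure-to-file penalty: 10% × R$6,340,271.00 = R$634,027.10
Failure-to-pay penalty: 14 × 2.25% × R$6,340,271.00 = R$1,997,185.37…
Interest: R$6,340,271.00 × ((1 + 0.014)^14 − 1) = R$6,340,271.00 × 0.2148744… = R$1,362,361.7375…
Total = R$6,340,271.00 + R$2,631,212.4650 + R$1,362,361.7375… = R$10,333,845.20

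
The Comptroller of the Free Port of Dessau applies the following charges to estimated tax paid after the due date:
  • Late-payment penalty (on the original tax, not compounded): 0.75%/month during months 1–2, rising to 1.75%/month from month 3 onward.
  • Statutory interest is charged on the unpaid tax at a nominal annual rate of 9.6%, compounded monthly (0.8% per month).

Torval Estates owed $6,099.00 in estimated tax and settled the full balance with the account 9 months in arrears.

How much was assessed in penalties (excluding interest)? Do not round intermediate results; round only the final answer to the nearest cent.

Penalty, months 1–2: 2 × 0.75% × $6,099.00 = $91.49…
Penalty, months 3–9: 7 × 1.75% × $6,099.00 = $747.13…
Total penalty = $91.49… + $747.13… = $838.61

$838.61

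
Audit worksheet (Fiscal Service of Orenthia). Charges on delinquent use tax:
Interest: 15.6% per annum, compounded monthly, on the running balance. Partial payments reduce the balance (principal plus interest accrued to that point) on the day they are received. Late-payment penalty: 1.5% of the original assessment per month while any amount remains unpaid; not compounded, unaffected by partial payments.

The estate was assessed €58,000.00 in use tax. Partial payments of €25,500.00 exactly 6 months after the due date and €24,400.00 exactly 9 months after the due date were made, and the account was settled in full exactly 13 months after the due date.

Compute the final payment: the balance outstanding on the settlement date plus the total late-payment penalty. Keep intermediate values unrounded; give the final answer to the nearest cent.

€26,307.47

Monthly rate = 15.6% ÷ 12 = 1.3%
Balance at month 6: €58,000.0000 × (1 + 0.013)^6 = €62,673.6035…
After €25,500.00 payment: €62,673.6035… − €25,500.00 = €37,173.6035…
Balance at month 9: €37,173.6035… × (1 + 0.013)^3 = €38,642.3027…
After €24,400.00 payment: €38,642.3027… − €24,400.00 = €14,242.3027…
Balance at month 13: €14,242.3027… × (1 + 0.013)^4 = €14,997.4697…
Penalty: 13 × 1.5% × €58,000.00 = €11,310.00
Final settlement = outstanding balance + penalty = €14,997.4697… + €11,310.00 = €26,307.47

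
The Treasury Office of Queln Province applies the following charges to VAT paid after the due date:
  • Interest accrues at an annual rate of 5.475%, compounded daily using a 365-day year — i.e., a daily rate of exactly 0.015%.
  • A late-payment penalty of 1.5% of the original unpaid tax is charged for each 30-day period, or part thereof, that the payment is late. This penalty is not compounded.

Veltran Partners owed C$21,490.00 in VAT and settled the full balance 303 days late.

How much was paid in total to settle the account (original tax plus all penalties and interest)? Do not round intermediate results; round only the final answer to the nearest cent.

C$26,035.03

Penalty periods: ⌈303/30⌉ = 11; penalty = 11 × 1.5% × C$21,490.00 = C$3,545.85
Interest: C$21,490.00 × ((1 + 0.00015)^303 − 1) = C$21,490.00 × 0.04649511… = C$999.1799…
Total = C$21,490.00 + C$3,545.8500 + C$999.1799… = C$26,035.03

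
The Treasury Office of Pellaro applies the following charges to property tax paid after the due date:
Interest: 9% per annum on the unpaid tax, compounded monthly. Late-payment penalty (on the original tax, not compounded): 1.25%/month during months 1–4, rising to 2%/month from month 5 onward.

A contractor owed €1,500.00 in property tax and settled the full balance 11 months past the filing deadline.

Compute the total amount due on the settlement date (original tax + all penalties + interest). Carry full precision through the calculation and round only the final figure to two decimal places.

€1,913.50

Penalty, months 1–4: 4 × 1.25% × €1,500.00 = €75.00
Penalty, months 5–11: 7 × 2% × €1,500.00 = €210.00
Interest (9%/yr ÷ 12 = 0.75%/month): €1,500.00 × ((1 + 0.0075)^11 − 1) = €128.4966…
Total = €1,500.00 + €285.0000 + €128.4966… = €1,913.50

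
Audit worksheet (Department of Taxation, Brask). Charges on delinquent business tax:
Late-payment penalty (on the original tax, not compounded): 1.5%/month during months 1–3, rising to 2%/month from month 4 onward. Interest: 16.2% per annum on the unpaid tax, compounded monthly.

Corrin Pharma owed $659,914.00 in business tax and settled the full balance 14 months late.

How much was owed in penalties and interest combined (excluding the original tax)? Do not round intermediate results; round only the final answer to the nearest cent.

$311,159.01

Penalty, months 1–3: 3 × 1.5% × $659,914.00 = $29,696.13
Penalty, months 4–14: 11 × 2% × $659,914.00 = $145,181.08
Interest (16.2%/yr ÷ 12 = 1.35%/month): $659,914.00 × ((1 + 0.0135)^14 − 1) = $136,281.8038…
Penalties + interest = $174,877.2100 + $136,281.8038… = $311,159.01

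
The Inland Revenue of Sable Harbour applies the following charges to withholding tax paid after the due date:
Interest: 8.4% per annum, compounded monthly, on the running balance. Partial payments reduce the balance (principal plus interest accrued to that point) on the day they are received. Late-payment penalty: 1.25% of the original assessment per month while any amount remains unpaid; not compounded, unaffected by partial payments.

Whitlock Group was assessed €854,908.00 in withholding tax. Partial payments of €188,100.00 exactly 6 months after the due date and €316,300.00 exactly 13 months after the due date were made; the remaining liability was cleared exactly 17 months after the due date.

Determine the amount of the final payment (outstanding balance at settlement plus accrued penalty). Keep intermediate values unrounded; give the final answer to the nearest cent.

Monthly rate = 8.4% ÷ 12 = 0.7%
Balance at month 6: €854,908.0000 × (1 + 0.007)^6 = €891,448.3889…
After €188,100.00 payment: €891,448.3889… − €188,100.00 = €703,348.3889…
Balance at month 13: €703,348.3889… × (1 + 0.007)^7 = €738,544.7085…
After €316,300.00 payment: €738,544.7085… − €316,300.00 = €422,244.7085…
Balance at month 17: €422,244.7085… × (1 + 0.007)^4 = €434,192.2806…
Penalty: 17 × 1.25% × €854,908.00 = €181,667.95
Final settlement = outstanding balance + penalty = €434,192.2806… + €181,667.95 = €615,860.23

€615,860.23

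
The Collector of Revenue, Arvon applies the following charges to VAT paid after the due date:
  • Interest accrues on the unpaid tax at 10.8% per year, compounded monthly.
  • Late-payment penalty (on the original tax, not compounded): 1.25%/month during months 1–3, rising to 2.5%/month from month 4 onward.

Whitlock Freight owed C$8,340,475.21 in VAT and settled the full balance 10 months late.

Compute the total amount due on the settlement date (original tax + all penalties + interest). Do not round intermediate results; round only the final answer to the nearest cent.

C$10,894,611.23

Penalty, months 1–3: 3 × 1.25% × C$8,340,475.21 = C$312,767.82…
Penalty, months 4–10: 7 × 2.5% × C$8,340,475.21 = C$1,459,583.16…
Interest (10.8%/yr ÷ 12 = 0.9%/month): C$8,340,475.21 × ((1 + 0.009)^10 − 1) = C$781,785.0424…
Total = C$8,340,475.21 + C$1,772,350.9821… + C$781,785.0424… = C$10,894,611.23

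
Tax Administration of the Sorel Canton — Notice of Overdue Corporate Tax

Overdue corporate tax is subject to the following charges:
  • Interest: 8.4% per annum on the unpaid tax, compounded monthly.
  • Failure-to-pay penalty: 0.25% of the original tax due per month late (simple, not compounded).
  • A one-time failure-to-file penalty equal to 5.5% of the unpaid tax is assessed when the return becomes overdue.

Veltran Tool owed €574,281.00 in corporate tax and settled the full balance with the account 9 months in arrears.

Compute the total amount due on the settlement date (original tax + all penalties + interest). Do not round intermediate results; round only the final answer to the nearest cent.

Failure-to-file penalty: 5.5% × €574,281.00 = €31,585.46…
Failure-to-pay penalty: 9 × 0.25% × €574,281.00 = €12,921.32…
Interest (8.4%/yr ÷ 12 = 0.7%/month): €574,281.00 × ((1 + 0.007)^9 − 1) = €37,209.4558…
Total = €574,281.00 + €44,506.7775 + €37,209.4558… = €655,997.23

€655,997.23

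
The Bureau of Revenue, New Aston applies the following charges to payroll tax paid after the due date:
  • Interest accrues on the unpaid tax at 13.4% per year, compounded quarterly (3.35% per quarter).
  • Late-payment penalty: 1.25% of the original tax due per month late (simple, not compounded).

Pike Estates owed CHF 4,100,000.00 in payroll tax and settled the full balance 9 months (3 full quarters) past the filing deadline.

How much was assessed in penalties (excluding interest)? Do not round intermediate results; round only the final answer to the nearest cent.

CHF 461,250.00

Late-payment penalty = 1.25% × CHF 4,100,000.00 × 9 mo = CHF 461,250.00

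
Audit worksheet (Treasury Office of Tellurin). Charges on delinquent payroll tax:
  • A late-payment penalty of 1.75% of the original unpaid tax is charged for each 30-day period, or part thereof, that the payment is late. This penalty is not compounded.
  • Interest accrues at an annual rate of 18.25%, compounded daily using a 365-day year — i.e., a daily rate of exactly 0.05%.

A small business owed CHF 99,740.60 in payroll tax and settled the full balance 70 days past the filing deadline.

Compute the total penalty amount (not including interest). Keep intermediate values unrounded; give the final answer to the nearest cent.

CHF 5,236.38

Penalty periods: ⌈70/30⌉ = 3; penalty = 3 × 1.75% × CHF 99,740.60 = CHF 5,236.38…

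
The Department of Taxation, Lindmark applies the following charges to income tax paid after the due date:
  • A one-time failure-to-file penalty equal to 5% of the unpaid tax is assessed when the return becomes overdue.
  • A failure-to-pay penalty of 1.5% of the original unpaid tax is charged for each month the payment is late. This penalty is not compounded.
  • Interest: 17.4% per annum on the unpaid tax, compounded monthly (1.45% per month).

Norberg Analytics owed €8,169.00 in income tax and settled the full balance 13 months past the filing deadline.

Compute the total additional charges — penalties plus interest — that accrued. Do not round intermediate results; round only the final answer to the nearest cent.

Failure-to-file penalty: 5% × €8,169.00 = €408.45
Failure-to-pay penalty = 1.5% × €8,169.00 × 13 mo = €1,592.96…
Interest: €8,169.00 × ((1 + 0.0145)^13 − 1) = €8,169.00 × 0.2058039… = €1,681.2117…
Penalties + interest = €2,001.4050 + €1,681.2117… = €3,682.62

€3,682.62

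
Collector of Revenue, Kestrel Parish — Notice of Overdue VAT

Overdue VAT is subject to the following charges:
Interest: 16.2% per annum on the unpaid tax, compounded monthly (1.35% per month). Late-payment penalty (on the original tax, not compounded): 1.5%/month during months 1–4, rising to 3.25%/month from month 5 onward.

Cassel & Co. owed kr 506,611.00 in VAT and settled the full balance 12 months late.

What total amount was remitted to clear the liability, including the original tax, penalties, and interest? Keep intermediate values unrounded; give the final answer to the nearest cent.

Penalty, months 1–4: 4 × 1.5% × kr 506,611.00 = kr 30,396.66
Penalty, months 5–12: 8 × 3.25% × kr 506,611.00 = kr 131,718.86
Interest: kr 506,611.00 × ((1 + 0.0135)^12 − 1) = kr 506,611.00 × 0.1745866… = kr 88,447.4843…
Total = kr 506,611.00 + kr 162,115.5200 + kr 88,447.4843… = kr 757,174.00

kr 757,174.00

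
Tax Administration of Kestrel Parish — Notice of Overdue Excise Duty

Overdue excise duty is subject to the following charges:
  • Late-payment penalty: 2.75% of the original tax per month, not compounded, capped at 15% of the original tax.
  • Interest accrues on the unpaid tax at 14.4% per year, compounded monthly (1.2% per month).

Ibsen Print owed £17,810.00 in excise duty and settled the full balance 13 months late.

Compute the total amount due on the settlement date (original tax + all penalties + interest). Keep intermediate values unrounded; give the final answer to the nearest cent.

£23,468.97

Penalty (uncapped): 13 × 2.75% × £17,810.00 = £6,367.08…; cap = 15% × £17,810.00 = £2,671.50 → penalty = £2,671.50
Interest: £17,810.00 × ((1 + 0.012)^13 − 1) = £17,810.00 × 0.1677414… = £2,987.4736…
Total = £17,810.00 + £2,671.5000 + £2,987.4736… = £23,468.97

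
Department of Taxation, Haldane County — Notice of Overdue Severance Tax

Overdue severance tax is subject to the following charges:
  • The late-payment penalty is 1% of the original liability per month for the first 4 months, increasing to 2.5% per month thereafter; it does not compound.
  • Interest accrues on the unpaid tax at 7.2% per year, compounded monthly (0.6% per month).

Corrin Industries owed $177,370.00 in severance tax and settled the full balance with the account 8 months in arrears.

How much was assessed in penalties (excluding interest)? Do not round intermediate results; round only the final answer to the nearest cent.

Penalty, months 1–4: 4 × 1% × $177,370.00 = $7,094.80
Penalty, months 5–8: 4 × 2.5% × $177,370.00 = $17,737.00
Total penalty = $7,094.80 + $17,737.00 = $24,831.80

$24,831.80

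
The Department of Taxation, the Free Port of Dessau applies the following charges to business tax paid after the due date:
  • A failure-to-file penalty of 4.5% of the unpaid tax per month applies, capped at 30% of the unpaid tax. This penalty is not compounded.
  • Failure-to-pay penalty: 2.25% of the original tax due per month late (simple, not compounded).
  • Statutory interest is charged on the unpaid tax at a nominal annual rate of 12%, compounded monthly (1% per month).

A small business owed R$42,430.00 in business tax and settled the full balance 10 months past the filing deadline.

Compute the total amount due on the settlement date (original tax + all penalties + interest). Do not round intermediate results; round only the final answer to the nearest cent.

Failure-to-file: 10 × 4.5% × R$42,430.00 = R$19,093.50, capped at 30% × R$42,430.00 = R$12,729.00
Failure-to-pay penalty = 2.25% × R$42,430.00 × 10 mo = R$9,546.75
Interest: R$42,430.00 × ((1 + 0.01)^10 − 1) = R$42,430.00 × 0.1046221… = R$4,439.1168…
Total = R$42,430.00 + R$22,275.7500 + R$4,439.1168… = R$69,144.87

R$69,144.87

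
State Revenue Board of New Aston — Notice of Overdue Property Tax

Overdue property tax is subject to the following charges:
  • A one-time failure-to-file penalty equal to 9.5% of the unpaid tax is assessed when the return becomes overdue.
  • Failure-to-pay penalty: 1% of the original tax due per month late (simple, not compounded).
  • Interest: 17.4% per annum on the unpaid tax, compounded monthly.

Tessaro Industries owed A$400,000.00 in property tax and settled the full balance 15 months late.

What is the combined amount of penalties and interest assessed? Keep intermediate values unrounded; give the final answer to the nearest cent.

A$194,410.27

Failure-to-file penalty: 9.5% × A$400,000.00 = A$38,000.00
Failure-to-pay penalty = 1% × A$400,000.00 × 15 mo = A$60,000.00
Interest (17.4%/yr ÷ 12 = 1.45%/month): A$400,000.00 × ((1 + 0.0145)^15 − 1) = A$96,410.2746…
Penalties + interest = A$98,000.0000 + A$96,410.2746… = A$194,410.27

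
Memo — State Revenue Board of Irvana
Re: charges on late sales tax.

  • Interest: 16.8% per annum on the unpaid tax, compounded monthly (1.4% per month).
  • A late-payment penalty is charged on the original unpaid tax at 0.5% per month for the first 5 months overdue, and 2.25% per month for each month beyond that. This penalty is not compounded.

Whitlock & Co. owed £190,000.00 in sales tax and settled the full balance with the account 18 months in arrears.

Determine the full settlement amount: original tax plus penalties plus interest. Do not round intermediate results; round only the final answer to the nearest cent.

Penalty, months 1–5: 5 × 0.5% × £190,000.00 = £4,750.00
Penalty, months 6–18: 13 × 2.25% × £190,000.00 = £55,575.00
Interest: £190,000.00 × ((1 + 0.014)^18 − 1) = £190,000.00 × 0.2843494… = £54,026.3876…
Total = £190,000.00 + £60,325.0000 + £54,026.3876… = £304,351.39

£304,351.39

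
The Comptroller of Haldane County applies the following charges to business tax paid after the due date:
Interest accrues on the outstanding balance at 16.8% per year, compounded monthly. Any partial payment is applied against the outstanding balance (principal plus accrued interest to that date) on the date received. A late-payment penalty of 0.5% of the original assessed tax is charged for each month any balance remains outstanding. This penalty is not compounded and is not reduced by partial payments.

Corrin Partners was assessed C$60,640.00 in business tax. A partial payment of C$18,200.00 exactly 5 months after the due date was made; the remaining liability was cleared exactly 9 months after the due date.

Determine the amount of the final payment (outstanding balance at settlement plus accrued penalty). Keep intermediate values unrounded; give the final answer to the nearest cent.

Monthly rate = 16.8% ÷ 12 = 1.4%
Balance at month 5: C$60,640.0000 × (1 + 0.014)^5 = C$65,005.3300…
After C$18,200.00 payment: C$65,005.3300… − C$18,200.00 = C$46,805.3300…
Balance at month 9: C$46,805.3300… × (1 + 0.014)^4 = C$49,481.9871…
Penalty: 9 × 0.5% × C$60,640.00 = C$2,728.80
Final settlement = outstanding balance + penalty = C$49,481.9871… + C$2,728.80 = C$52,210.79

C$52,210.79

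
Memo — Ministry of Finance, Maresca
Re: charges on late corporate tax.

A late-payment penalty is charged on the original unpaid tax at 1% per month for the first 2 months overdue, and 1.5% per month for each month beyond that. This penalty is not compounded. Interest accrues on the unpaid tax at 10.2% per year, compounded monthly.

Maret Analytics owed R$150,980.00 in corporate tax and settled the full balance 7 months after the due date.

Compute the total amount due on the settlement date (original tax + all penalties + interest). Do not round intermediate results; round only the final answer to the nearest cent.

Penalty, months 1–2: 2 × 1% × R$150,980.00 = R$3,019.60
Penalty, months 3–7: 5 × 1.5% × R$150,980.00 = R$11,323.50
Interest (10.2%/yr ÷ 12 = 0.85%/month): R$150,980.00 × ((1 + 0.0085)^7 − 1) = R$9,215.6574…
Total = R$150,980.00 + R$14,343.1000 + R$9,215.6574… = R$174,538.76

R$174,538.76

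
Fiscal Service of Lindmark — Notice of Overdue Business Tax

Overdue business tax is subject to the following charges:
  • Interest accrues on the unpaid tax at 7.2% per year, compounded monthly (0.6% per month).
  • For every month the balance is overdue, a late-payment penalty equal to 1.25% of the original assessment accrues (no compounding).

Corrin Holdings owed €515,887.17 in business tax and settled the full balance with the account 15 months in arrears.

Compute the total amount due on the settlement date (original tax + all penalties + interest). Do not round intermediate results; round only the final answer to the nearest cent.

Late-payment penalty: 15 × 1.25% × €515,887.17 = €96,728.84…
Interest: €515,887.17 × ((1 + 0.006)^15 − 1) = €515,887.17 × 0.0938801… = €48,431.5250…
Total = €515,887.17 + €96,728.8444… + €48,431.5250… = €661,047.54

€661,047.54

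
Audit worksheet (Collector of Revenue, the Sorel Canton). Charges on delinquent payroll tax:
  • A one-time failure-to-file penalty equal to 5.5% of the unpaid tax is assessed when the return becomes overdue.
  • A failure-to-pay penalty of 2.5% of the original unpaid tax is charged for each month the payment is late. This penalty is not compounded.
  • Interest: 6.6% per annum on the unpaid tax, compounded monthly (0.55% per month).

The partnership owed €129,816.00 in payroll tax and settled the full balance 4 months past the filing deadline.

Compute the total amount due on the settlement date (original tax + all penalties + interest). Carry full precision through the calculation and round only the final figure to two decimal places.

Failure-to-file penalty: 5.5% × €129,816.00 = €7,139.88
Failure-to-pay penalty: 4 × 2.5% × €129,816.00 = €12,981.60
Interest: €129,816.00 × ((1 + 0.0055)^4 − 1) = €129,816.00 × 0.0221822… = €2,879.6001…
Total = €129,816.00 + €20,121.4800 + €2,879.6001… = €152,817.08

€152,817.08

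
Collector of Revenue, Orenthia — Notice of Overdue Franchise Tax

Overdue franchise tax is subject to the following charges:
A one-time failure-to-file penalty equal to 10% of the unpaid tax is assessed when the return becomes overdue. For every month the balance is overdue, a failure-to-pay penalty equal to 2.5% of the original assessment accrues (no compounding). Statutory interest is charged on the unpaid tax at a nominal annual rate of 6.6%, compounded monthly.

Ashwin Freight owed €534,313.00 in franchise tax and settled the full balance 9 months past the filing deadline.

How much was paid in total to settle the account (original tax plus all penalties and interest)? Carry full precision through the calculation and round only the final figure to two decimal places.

€735,002.61

Failure-to-file penalty: 10% × €534,313.00 = €53,431.30
Failure-to-pay penalty: 9 × 2.5% × €534,313.00 = €120,220.43…
Interest (6.6%/yr ÷ 12 = 0.55%/month): €534,313.00 × ((1 + 0.0055)^9 − 1) = €27,037.8896…
Total = €534,313.00 + €173,651.7250 + €27,037.8896… = €735,002.61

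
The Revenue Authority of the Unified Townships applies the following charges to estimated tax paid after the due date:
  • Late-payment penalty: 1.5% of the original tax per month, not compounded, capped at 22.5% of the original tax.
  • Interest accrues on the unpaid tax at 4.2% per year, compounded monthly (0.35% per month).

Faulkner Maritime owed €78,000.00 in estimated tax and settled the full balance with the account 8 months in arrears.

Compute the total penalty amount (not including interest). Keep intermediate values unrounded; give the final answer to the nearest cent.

€9,360.00

Penalty: 8 × 1.5% × €78,000.00 = €9,360.00 (below the 22.5% cap of €17,550.00)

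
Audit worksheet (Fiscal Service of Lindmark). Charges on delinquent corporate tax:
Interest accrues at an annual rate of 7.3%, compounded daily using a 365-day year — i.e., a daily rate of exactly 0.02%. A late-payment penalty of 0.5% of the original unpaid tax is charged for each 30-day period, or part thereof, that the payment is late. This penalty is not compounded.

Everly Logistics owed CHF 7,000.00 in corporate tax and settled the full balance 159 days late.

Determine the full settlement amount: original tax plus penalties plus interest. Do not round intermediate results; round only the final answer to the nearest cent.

Penalty periods: ⌈159/30⌉ = 6; penalty = 6 × 0.5% × CHF 7,000.00 = CHF 210.00
Interest: CHF 7,000.00 × ((1 + 0.0002)^159 − 1) = CHF 7,000.00 × 0.03230774… = CHF 226.1542…
Total = CHF 7,000.00 + CHF 210.0000 + CHF 226.1542… = CHF 7,436.15

CHF 7,436.15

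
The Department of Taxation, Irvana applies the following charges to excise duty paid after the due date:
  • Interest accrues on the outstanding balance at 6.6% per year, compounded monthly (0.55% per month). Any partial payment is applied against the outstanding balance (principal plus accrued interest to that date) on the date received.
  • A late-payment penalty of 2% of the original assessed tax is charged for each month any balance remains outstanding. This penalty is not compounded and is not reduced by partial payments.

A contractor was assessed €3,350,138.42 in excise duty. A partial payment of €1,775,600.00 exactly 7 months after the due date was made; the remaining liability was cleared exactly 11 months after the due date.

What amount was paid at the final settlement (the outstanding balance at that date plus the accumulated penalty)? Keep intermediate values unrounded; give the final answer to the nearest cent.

Balance at month 7: €3,350,138.4200 × (1 + 0.0055)^7 = €3,481,266.5405…
After €1,775,600.00 payment: €3,481,266.5405… − €1,775,600.00 = €1,705,666.5405…
Balance at month 11: €1,705,666.5405… × (1 + 0.0055)^4 = €1,743,501.9196…
Penalty: 11 × 2% × €3,350,138.42 = €737,030.45…
Final settlement = outstanding balance + penalty = €1,743,501.9196… + €737,030.45… = €2,480,532.37

€2,480,532.37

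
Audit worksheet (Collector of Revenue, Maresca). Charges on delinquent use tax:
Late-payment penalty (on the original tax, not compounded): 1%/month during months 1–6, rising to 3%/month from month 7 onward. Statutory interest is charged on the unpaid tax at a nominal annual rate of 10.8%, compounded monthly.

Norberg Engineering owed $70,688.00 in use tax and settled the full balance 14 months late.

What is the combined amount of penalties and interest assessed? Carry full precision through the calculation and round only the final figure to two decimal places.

$30,653.36

Penalty, months 1–6: 6 × 1% × $70,688.00 = $4,241.28
Penalty, months 7–14: 8 × 3% × $70,688.00 = $16,965.12
Interest (10.8%/yr ÷ 12 = 0.9%/month): $70,688.00 × ((1 + 0.009)^14 − 1) = $9,446.9595…
Penalties + interest = $21,206.4000 + $9,446.9595… = $30,653.36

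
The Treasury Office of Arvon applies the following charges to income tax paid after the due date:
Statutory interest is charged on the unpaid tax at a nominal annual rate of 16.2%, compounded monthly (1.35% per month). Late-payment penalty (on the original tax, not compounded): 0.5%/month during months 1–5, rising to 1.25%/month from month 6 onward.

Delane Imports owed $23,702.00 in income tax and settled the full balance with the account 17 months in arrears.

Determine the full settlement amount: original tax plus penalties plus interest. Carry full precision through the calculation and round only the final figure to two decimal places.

Penalty, months 1–5: 5 × 0.5% × $23,702.00 = $592.55
Penalty, months 6–17: 12 × 1.25% × $23,702.00 = $3,555.30
Interest: $23,702.00 × ((1 + 0.0135)^17 − 1) = $23,702.00 × 0.2560410… = $6,068.6828…
Total = $23,702.00 + $4,147.8500 + $6,068.6828… = $33,918.53

$33,918.53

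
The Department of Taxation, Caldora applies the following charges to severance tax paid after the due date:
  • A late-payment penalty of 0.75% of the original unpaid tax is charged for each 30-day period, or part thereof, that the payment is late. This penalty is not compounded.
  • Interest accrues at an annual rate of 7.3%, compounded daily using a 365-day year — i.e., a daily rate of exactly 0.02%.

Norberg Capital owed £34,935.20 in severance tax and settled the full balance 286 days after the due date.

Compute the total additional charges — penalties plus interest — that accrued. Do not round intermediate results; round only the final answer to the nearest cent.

Penalty periods: ⌈286/30⌉ = 10; penalty = 10 × 0.75% × £34,935.20 = £2,620.14
Interest: £34,935.20 × ((1 + 0.0002)^286 − 1) = £34,935.20 × 0.05886151… = £2,056.3385…
Penalties + interest = £2,620.1400 + £2,056.3385… = £4,676.48

£4,676.48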